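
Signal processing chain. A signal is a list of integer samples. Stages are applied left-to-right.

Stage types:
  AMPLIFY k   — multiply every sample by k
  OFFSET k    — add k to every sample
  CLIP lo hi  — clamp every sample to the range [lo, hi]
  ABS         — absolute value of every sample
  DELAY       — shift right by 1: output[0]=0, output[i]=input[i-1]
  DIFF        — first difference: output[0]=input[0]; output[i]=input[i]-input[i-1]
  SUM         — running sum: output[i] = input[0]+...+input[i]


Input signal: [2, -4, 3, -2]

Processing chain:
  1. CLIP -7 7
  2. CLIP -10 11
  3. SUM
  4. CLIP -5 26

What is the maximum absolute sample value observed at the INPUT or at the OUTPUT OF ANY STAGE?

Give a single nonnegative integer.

Input: [2, -4, 3, -2] (max |s|=4)
Stage 1 (CLIP -7 7): clip(2,-7,7)=2, clip(-4,-7,7)=-4, clip(3,-7,7)=3, clip(-2,-7,7)=-2 -> [2, -4, 3, -2] (max |s|=4)
Stage 2 (CLIP -10 11): clip(2,-10,11)=2, clip(-4,-10,11)=-4, clip(3,-10,11)=3, clip(-2,-10,11)=-2 -> [2, -4, 3, -2] (max |s|=4)
Stage 3 (SUM): sum[0..0]=2, sum[0..1]=-2, sum[0..2]=1, sum[0..3]=-1 -> [2, -2, 1, -1] (max |s|=2)
Stage 4 (CLIP -5 26): clip(2,-5,26)=2, clip(-2,-5,26)=-2, clip(1,-5,26)=1, clip(-1,-5,26)=-1 -> [2, -2, 1, -1] (max |s|=2)
Overall max amplitude: 4

Answer: 4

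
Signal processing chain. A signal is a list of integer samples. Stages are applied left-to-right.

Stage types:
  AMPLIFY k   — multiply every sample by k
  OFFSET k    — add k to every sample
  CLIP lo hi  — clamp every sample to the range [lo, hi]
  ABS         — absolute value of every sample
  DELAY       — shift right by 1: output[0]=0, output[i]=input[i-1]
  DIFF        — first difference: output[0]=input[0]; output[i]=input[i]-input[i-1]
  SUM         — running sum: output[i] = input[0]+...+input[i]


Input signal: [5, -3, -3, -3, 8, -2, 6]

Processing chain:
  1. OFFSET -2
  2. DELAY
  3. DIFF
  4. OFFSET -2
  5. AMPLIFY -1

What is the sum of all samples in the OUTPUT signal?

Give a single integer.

Input: [5, -3, -3, -3, 8, -2, 6]
Stage 1 (OFFSET -2): 5+-2=3, -3+-2=-5, -3+-2=-5, -3+-2=-5, 8+-2=6, -2+-2=-4, 6+-2=4 -> [3, -5, -5, -5, 6, -4, 4]
Stage 2 (DELAY): [0, 3, -5, -5, -5, 6, -4] = [0, 3, -5, -5, -5, 6, -4] -> [0, 3, -5, -5, -5, 6, -4]
Stage 3 (DIFF): s[0]=0, 3-0=3, -5-3=-8, -5--5=0, -5--5=0, 6--5=11, -4-6=-10 -> [0, 3, -8, 0, 0, 11, -10]
Stage 4 (OFFSET -2): 0+-2=-2, 3+-2=1, -8+-2=-10, 0+-2=-2, 0+-2=-2, 11+-2=9, -10+-2=-12 -> [-2, 1, -10, -2, -2, 9, -12]
Stage 5 (AMPLIFY -1): -2*-1=2, 1*-1=-1, -10*-1=10, -2*-1=2, -2*-1=2, 9*-1=-9, -12*-1=12 -> [2, -1, 10, 2, 2, -9, 12]
Output sum: 18

Answer: 18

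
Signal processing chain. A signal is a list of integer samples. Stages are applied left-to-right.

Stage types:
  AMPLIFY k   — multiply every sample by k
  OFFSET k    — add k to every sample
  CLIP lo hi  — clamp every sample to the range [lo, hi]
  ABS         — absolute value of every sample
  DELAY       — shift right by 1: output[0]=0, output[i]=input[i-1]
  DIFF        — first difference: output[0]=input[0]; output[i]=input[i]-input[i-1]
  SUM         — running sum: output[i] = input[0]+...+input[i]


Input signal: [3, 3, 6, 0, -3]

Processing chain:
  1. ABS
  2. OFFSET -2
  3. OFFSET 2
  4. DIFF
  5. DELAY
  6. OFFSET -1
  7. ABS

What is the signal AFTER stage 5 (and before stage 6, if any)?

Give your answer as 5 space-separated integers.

Input: [3, 3, 6, 0, -3]
Stage 1 (ABS): |3|=3, |3|=3, |6|=6, |0|=0, |-3|=3 -> [3, 3, 6, 0, 3]
Stage 2 (OFFSET -2): 3+-2=1, 3+-2=1, 6+-2=4, 0+-2=-2, 3+-2=1 -> [1, 1, 4, -2, 1]
Stage 3 (OFFSET 2): 1+2=3, 1+2=3, 4+2=6, -2+2=0, 1+2=3 -> [3, 3, 6, 0, 3]
Stage 4 (DIFF): s[0]=3, 3-3=0, 6-3=3, 0-6=-6, 3-0=3 -> [3, 0, 3, -6, 3]
Stage 5 (DELAY): [0, 3, 0, 3, -6] = [0, 3, 0, 3, -6] -> [0, 3, 0, 3, -6]

Answer: 0 3 0 3 -6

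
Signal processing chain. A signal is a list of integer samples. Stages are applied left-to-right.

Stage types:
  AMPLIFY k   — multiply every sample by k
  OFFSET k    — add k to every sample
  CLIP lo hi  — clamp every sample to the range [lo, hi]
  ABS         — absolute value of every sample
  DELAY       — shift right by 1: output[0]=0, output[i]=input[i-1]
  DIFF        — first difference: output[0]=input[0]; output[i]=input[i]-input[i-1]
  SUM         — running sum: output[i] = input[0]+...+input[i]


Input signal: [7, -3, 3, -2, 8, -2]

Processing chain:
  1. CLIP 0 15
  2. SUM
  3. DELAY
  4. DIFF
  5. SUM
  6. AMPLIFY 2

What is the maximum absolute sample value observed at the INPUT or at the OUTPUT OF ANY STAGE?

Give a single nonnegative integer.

Answer: 36

Derivation:
Input: [7, -3, 3, -2, 8, -2] (max |s|=8)
Stage 1 (CLIP 0 15): clip(7,0,15)=7, clip(-3,0,15)=0, clip(3,0,15)=3, clip(-2,0,15)=0, clip(8,0,15)=8, clip(-2,0,15)=0 -> [7, 0, 3, 0, 8, 0] (max |s|=8)
Stage 2 (SUM): sum[0..0]=7, sum[0..1]=7, sum[0..2]=10, sum[0..3]=10, sum[0..4]=18, sum[0..5]=18 -> [7, 7, 10, 10, 18, 18] (max |s|=18)
Stage 3 (DELAY): [0, 7, 7, 10, 10, 18] = [0, 7, 7, 10, 10, 18] -> [0, 7, 7, 10, 10, 18] (max |s|=18)
Stage 4 (DIFF): s[0]=0, 7-0=7, 7-7=0, 10-7=3, 10-10=0, 18-10=8 -> [0, 7, 0, 3, 0, 8] (max |s|=8)
Stage 5 (SUM): sum[0..0]=0, sum[0..1]=7, sum[0..2]=7, sum[0..3]=10, sum[0..4]=10, sum[0..5]=18 -> [0, 7, 7, 10, 10, 18] (max |s|=18)
Stage 6 (AMPLIFY 2): 0*2=0, 7*2=14, 7*2=14, 10*2=20, 10*2=20, 18*2=36 -> [0, 14, 14, 20, 20, 36] (max |s|=36)
Overall max amplitude: 36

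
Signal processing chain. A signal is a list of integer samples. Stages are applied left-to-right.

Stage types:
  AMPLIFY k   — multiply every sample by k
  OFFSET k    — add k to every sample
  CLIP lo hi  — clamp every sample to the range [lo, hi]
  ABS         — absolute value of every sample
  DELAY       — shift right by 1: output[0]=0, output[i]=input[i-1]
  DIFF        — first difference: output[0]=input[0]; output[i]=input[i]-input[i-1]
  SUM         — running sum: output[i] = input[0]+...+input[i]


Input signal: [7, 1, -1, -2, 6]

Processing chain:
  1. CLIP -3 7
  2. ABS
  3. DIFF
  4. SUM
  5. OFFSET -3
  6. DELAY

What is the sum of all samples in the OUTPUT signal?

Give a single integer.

Input: [7, 1, -1, -2, 6]
Stage 1 (CLIP -3 7): clip(7,-3,7)=7, clip(1,-3,7)=1, clip(-1,-3,7)=-1, clip(-2,-3,7)=-2, clip(6,-3,7)=6 -> [7, 1, -1, -2, 6]
Stage 2 (ABS): |7|=7, |1|=1, |-1|=1, |-2|=2, |6|=6 -> [7, 1, 1, 2, 6]
Stage 3 (DIFF): s[0]=7, 1-7=-6, 1-1=0, 2-1=1, 6-2=4 -> [7, -6, 0, 1, 4]
Stage 4 (SUM): sum[0..0]=7, sum[0..1]=1, sum[0..2]=1, sum[0..3]=2, sum[0..4]=6 -> [7, 1, 1, 2, 6]
Stage 5 (OFFSET -3): 7+-3=4, 1+-3=-2, 1+-3=-2, 2+-3=-1, 6+-3=3 -> [4, -2, -2, -1, 3]
Stage 6 (DELAY): [0, 4, -2, -2, -1] = [0, 4, -2, -2, -1] -> [0, 4, -2, -2, -1]
Output sum: -1

Answer: -1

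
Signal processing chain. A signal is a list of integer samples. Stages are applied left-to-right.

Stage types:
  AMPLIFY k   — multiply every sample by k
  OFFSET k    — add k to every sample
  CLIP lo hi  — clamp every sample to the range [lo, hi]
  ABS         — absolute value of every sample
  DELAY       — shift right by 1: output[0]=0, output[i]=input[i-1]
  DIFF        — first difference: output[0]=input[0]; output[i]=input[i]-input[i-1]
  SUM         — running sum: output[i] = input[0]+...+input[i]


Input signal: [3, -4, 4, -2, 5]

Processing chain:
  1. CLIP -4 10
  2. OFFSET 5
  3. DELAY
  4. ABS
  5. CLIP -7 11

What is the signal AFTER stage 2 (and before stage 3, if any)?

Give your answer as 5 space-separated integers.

Input: [3, -4, 4, -2, 5]
Stage 1 (CLIP -4 10): clip(3,-4,10)=3, clip(-4,-4,10)=-4, clip(4,-4,10)=4, clip(-2,-4,10)=-2, clip(5,-4,10)=5 -> [3, -4, 4, -2, 5]
Stage 2 (OFFSET 5): 3+5=8, -4+5=1, 4+5=9, -2+5=3, 5+5=10 -> [8, 1, 9, 3, 10]

Answer: 8 1 9 3 10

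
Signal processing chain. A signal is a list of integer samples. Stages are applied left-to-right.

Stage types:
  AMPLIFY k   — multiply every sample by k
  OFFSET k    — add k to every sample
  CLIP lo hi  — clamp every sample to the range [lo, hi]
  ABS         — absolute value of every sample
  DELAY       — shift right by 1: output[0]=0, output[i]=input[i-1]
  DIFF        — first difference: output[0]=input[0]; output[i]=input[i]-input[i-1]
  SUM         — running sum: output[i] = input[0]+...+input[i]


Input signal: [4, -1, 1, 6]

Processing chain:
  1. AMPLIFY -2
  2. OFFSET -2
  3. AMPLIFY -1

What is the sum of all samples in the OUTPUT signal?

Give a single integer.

Input: [4, -1, 1, 6]
Stage 1 (AMPLIFY -2): 4*-2=-8, -1*-2=2, 1*-2=-2, 6*-2=-12 -> [-8, 2, -2, -12]
Stage 2 (OFFSET -2): -8+-2=-10, 2+-2=0, -2+-2=-4, -12+-2=-14 -> [-10, 0, -4, -14]
Stage 3 (AMPLIFY -1): -10*-1=10, 0*-1=0, -4*-1=4, -14*-1=14 -> [10, 0, 4, 14]
Output sum: 28

Answer: 28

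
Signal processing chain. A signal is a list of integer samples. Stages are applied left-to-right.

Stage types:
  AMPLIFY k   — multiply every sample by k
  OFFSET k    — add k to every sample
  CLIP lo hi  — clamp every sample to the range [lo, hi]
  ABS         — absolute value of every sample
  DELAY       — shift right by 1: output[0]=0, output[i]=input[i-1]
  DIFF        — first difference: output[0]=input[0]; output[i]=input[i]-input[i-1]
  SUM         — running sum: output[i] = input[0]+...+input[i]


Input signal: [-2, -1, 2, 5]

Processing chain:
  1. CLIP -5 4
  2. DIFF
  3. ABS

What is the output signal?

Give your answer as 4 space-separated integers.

Input: [-2, -1, 2, 5]
Stage 1 (CLIP -5 4): clip(-2,-5,4)=-2, clip(-1,-5,4)=-1, clip(2,-5,4)=2, clip(5,-5,4)=4 -> [-2, -1, 2, 4]
Stage 2 (DIFF): s[0]=-2, -1--2=1, 2--1=3, 4-2=2 -> [-2, 1, 3, 2]
Stage 3 (ABS): |-2|=2, |1|=1, |3|=3, |2|=2 -> [2, 1, 3, 2]

Answer: 2 1 3 2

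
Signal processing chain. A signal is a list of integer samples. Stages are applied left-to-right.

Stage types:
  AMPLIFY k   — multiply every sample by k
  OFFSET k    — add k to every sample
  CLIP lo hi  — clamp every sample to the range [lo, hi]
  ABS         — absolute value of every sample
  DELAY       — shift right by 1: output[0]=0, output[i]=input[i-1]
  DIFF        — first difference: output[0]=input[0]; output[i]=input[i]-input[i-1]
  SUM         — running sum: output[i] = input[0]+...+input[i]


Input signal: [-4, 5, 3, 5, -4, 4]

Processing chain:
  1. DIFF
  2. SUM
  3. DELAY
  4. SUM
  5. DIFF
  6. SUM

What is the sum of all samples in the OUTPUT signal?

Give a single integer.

Input: [-4, 5, 3, 5, -4, 4]
Stage 1 (DIFF): s[0]=-4, 5--4=9, 3-5=-2, 5-3=2, -4-5=-9, 4--4=8 -> [-4, 9, -2, 2, -9, 8]
Stage 2 (SUM): sum[0..0]=-4, sum[0..1]=5, sum[0..2]=3, sum[0..3]=5, sum[0..4]=-4, sum[0..5]=4 -> [-4, 5, 3, 5, -4, 4]
Stage 3 (DELAY): [0, -4, 5, 3, 5, -4] = [0, -4, 5, 3, 5, -4] -> [0, -4, 5, 3, 5, -4]
Stage 4 (SUM): sum[0..0]=0, sum[0..1]=-4, sum[0..2]=1, sum[0..3]=4, sum[0..4]=9, sum[0..5]=5 -> [0, -4, 1, 4, 9, 5]
Stage 5 (DIFF): s[0]=0, -4-0=-4, 1--4=5, 4-1=3, 9-4=5, 5-9=-4 -> [0, -4, 5, 3, 5, -4]
Stage 6 (SUM): sum[0..0]=0, sum[0..1]=-4, sum[0..2]=1, sum[0..3]=4, sum[0..4]=9, sum[0..5]=5 -> [0, -4, 1, 4, 9, 5]
Output sum: 15

Answer: 15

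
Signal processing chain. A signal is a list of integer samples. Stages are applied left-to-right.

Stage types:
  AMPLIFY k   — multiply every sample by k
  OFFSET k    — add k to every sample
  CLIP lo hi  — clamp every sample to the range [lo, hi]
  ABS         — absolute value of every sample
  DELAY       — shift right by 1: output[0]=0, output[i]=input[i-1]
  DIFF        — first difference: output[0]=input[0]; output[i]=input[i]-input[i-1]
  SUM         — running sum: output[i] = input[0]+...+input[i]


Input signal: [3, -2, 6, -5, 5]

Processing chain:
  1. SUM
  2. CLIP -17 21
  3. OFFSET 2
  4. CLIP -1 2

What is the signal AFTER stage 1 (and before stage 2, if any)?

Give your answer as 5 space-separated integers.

Answer: 3 1 7 2 7

Derivation:
Input: [3, -2, 6, -5, 5]
Stage 1 (SUM): sum[0..0]=3, sum[0..1]=1, sum[0..2]=7, sum[0..3]=2, sum[0..4]=7 -> [3, 1, 7, 2, 7]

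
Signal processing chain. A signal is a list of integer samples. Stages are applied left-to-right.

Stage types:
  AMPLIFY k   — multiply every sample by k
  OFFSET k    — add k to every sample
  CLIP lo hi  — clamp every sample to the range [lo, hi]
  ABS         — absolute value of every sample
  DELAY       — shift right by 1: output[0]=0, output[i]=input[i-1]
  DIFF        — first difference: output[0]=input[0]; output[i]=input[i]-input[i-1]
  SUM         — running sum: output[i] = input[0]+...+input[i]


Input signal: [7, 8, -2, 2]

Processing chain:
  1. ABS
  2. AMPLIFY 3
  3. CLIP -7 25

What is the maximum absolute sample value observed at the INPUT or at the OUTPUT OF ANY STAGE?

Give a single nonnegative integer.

Answer: 24

Derivation:
Input: [7, 8, -2, 2] (max |s|=8)
Stage 1 (ABS): |7|=7, |8|=8, |-2|=2, |2|=2 -> [7, 8, 2, 2] (max |s|=8)
Stage 2 (AMPLIFY 3): 7*3=21, 8*3=24, 2*3=6, 2*3=6 -> [21, 24, 6, 6] (max |s|=24)
Stage 3 (CLIP -7 25): clip(21,-7,25)=21, clip(24,-7,25)=24, clip(6,-7,25)=6, clip(6,-7,25)=6 -> [21, 24, 6, 6] (max |s|=24)
Overall max amplitude: 24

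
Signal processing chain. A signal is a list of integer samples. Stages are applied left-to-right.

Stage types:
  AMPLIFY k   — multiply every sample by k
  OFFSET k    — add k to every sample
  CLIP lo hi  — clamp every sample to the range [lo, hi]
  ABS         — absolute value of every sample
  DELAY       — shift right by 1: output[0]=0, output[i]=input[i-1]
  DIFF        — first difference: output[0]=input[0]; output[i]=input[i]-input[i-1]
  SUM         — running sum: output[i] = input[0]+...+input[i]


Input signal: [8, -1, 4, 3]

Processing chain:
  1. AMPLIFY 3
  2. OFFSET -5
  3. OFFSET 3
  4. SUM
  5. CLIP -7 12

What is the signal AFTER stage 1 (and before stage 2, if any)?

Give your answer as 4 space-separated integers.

Answer: 24 -3 12 9

Derivation:
Input: [8, -1, 4, 3]
Stage 1 (AMPLIFY 3): 8*3=24, -1*3=-3, 4*3=12, 3*3=9 -> [24, -3, 12, 9]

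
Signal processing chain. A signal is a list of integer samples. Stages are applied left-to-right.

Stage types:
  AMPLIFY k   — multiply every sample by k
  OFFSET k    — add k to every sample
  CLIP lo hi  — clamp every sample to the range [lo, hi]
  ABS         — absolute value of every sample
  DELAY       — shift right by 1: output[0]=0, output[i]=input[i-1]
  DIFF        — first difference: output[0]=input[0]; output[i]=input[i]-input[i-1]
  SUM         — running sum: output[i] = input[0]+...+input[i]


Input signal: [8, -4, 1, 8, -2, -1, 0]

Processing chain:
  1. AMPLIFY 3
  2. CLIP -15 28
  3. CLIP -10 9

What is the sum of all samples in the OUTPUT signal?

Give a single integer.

Input: [8, -4, 1, 8, -2, -1, 0]
Stage 1 (AMPLIFY 3): 8*3=24, -4*3=-12, 1*3=3, 8*3=24, -2*3=-6, -1*3=-3, 0*3=0 -> [24, -12, 3, 24, -6, -3, 0]
Stage 2 (CLIP -15 28): clip(24,-15,28)=24, clip(-12,-15,28)=-12, clip(3,-15,28)=3, clip(24,-15,28)=24, clip(-6,-15,28)=-6, clip(-3,-15,28)=-3, clip(0,-15,28)=0 -> [24, -12, 3, 24, -6, -3, 0]
Stage 3 (CLIP -10 9): clip(24,-10,9)=9, clip(-12,-10,9)=-10, clip(3,-10,9)=3, clip(24,-10,9)=9, clip(-6,-10,9)=-6, clip(-3,-10,9)=-3, clip(0,-10,9)=0 -> [9, -10, 3, 9, -6, -3, 0]
Output sum: 2

Answer: 2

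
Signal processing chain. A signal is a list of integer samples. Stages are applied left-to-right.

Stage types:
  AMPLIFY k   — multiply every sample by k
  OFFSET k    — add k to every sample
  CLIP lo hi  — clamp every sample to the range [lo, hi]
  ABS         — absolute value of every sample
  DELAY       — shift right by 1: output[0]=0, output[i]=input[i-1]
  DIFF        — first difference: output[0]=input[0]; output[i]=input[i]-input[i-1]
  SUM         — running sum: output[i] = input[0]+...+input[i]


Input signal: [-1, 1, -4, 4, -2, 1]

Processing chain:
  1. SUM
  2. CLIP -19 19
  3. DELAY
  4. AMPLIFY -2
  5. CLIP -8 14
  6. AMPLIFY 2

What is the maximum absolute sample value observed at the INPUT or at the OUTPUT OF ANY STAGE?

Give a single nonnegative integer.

Answer: 16

Derivation:
Input: [-1, 1, -4, 4, -2, 1] (max |s|=4)
Stage 1 (SUM): sum[0..0]=-1, sum[0..1]=0, sum[0..2]=-4, sum[0..3]=0, sum[0..4]=-2, sum[0..5]=-1 -> [-1, 0, -4, 0, -2, -1] (max |s|=4)
Stage 2 (CLIP -19 19): clip(-1,-19,19)=-1, clip(0,-19,19)=0, clip(-4,-19,19)=-4, clip(0,-19,19)=0, clip(-2,-19,19)=-2, clip(-1,-19,19)=-1 -> [-1, 0, -4, 0, -2, -1] (max |s|=4)
Stage 3 (DELAY): [0, -1, 0, -4, 0, -2] = [0, -1, 0, -4, 0, -2] -> [0, -1, 0, -4, 0, -2] (max |s|=4)
Stage 4 (AMPLIFY -2): 0*-2=0, -1*-2=2, 0*-2=0, -4*-2=8, 0*-2=0, -2*-2=4 -> [0, 2, 0, 8, 0, 4] (max |s|=8)
Stage 5 (CLIP -8 14): clip(0,-8,14)=0, clip(2,-8,14)=2, clip(0,-8,14)=0, clip(8,-8,14)=8, clip(0,-8,14)=0, clip(4,-8,14)=4 -> [0, 2, 0, 8, 0, 4] (max |s|=8)
Stage 6 (AMPLIFY 2): 0*2=0, 2*2=4, 0*2=0, 8*2=16, 0*2=0, 4*2=8 -> [0, 4, 0, 16, 0, 8] (max |s|=16)
Overall max amplitude: 16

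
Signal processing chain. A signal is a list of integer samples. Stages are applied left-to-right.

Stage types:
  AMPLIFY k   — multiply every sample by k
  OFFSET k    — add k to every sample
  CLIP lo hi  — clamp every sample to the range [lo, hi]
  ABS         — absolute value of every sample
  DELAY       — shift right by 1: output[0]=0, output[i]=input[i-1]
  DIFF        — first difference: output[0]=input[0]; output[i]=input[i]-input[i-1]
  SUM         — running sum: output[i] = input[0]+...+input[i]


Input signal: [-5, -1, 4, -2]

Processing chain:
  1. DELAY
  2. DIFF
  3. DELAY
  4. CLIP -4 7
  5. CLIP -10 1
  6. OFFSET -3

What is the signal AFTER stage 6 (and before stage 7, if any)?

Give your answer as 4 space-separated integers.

Answer: -3 -3 -7 -2

Derivation:
Input: [-5, -1, 4, -2]
Stage 1 (DELAY): [0, -5, -1, 4] = [0, -5, -1, 4] -> [0, -5, -1, 4]
Stage 2 (DIFF): s[0]=0, -5-0=-5, -1--5=4, 4--1=5 -> [0, -5, 4, 5]
Stage 3 (DELAY): [0, 0, -5, 4] = [0, 0, -5, 4] -> [0, 0, -5, 4]
Stage 4 (CLIP -4 7): clip(0,-4,7)=0, clip(0,-4,7)=0, clip(-5,-4,7)=-4, clip(4,-4,7)=4 -> [0, 0, -4, 4]
Stage 5 (CLIP -10 1): clip(0,-10,1)=0, clip(0,-10,1)=0, clip(-4,-10,1)=-4, clip(4,-10,1)=1 -> [0, 0, -4, 1]
Stage 6 (OFFSET -3): 0+-3=-3, 0+-3=-3, -4+-3=-7, 1+-3=-2 -> [-3, -3, -7, -2]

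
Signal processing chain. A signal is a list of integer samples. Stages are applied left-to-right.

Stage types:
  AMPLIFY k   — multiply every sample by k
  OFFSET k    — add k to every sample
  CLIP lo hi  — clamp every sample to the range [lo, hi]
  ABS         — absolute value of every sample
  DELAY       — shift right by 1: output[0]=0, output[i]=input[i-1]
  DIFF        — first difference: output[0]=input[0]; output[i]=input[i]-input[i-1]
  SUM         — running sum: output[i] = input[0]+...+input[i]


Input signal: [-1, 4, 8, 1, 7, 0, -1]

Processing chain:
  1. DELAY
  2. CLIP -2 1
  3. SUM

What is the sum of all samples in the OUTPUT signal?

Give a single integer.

Input: [-1, 4, 8, 1, 7, 0, -1]
Stage 1 (DELAY): [0, -1, 4, 8, 1, 7, 0] = [0, -1, 4, 8, 1, 7, 0] -> [0, -1, 4, 8, 1, 7, 0]
Stage 2 (CLIP -2 1): clip(0,-2,1)=0, clip(-1,-2,1)=-1, clip(4,-2,1)=1, clip(8,-2,1)=1, clip(1,-2,1)=1, clip(7,-2,1)=1, clip(0,-2,1)=0 -> [0, -1, 1, 1, 1, 1, 0]
Stage 3 (SUM): sum[0..0]=0, sum[0..1]=-1, sum[0..2]=0, sum[0..3]=1, sum[0..4]=2, sum[0..5]=3, sum[0..6]=3 -> [0, -1, 0, 1, 2, 3, 3]
Output sum: 8

Answer: 8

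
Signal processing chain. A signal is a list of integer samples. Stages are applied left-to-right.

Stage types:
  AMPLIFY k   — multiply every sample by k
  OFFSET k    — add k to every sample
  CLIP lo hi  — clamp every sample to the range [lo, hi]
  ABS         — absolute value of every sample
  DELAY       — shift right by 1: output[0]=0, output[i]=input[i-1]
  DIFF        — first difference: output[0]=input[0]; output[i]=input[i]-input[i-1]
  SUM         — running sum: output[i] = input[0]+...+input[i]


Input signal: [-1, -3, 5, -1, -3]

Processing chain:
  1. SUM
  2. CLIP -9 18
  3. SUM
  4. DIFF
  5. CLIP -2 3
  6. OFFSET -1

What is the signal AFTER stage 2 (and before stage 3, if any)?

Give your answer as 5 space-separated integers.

Answer: -1 -4 1 0 -3

Derivation:
Input: [-1, -3, 5, -1, -3]
Stage 1 (SUM): sum[0..0]=-1, sum[0..1]=-4, sum[0..2]=1, sum[0..3]=0, sum[0..4]=-3 -> [-1, -4, 1, 0, -3]
Stage 2 (CLIP -9 18): clip(-1,-9,18)=-1, clip(-4,-9,18)=-4, clip(1,-9,18)=1, clip(0,-9,18)=0, clip(-3,-9,18)=-3 -> [-1, -4, 1, 0, -3]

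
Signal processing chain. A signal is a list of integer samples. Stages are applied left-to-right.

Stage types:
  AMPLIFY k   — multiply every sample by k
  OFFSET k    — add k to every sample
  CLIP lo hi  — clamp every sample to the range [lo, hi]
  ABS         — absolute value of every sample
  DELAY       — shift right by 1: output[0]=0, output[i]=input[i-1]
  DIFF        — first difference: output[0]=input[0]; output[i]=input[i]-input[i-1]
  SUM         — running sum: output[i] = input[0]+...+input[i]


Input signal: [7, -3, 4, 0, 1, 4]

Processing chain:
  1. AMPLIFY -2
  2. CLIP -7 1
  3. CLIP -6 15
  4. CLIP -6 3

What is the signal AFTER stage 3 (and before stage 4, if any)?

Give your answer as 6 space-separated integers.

Input: [7, -3, 4, 0, 1, 4]
Stage 1 (AMPLIFY -2): 7*-2=-14, -3*-2=6, 4*-2=-8, 0*-2=0, 1*-2=-2, 4*-2=-8 -> [-14, 6, -8, 0, -2, -8]
Stage 2 (CLIP -7 1): clip(-14,-7,1)=-7, clip(6,-7,1)=1, clip(-8,-7,1)=-7, clip(0,-7,1)=0, clip(-2,-7,1)=-2, clip(-8,-7,1)=-7 -> [-7, 1, -7, 0, -2, -7]
Stage 3 (CLIP -6 15): clip(-7,-6,15)=-6, clip(1,-6,15)=1, clip(-7,-6,15)=-6, clip(0,-6,15)=0, clip(-2,-6,15)=-2, clip(-7,-6,15)=-6 -> [-6, 1, -6, 0, -2, -6]

Answer: -6 1 -6 0 -2 -6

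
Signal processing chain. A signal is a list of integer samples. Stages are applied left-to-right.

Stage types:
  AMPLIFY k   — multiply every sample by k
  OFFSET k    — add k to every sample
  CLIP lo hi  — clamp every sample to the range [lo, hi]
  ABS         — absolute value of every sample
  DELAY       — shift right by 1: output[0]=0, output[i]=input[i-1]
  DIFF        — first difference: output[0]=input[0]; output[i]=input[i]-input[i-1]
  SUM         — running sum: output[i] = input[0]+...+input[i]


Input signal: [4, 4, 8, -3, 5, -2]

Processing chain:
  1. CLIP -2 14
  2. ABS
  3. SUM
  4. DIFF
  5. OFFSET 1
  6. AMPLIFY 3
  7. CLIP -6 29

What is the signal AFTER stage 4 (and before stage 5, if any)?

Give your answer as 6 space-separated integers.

Input: [4, 4, 8, -3, 5, -2]
Stage 1 (CLIP -2 14): clip(4,-2,14)=4, clip(4,-2,14)=4, clip(8,-2,14)=8, clip(-3,-2,14)=-2, clip(5,-2,14)=5, clip(-2,-2,14)=-2 -> [4, 4, 8, -2, 5, -2]
Stage 2 (ABS): |4|=4, |4|=4, |8|=8, |-2|=2, |5|=5, |-2|=2 -> [4, 4, 8, 2, 5, 2]
Stage 3 (SUM): sum[0..0]=4, sum[0..1]=8, sum[0..2]=16, sum[0..3]=18, sum[0..4]=23, sum[0..5]=25 -> [4, 8, 16, 18, 23, 25]
Stage 4 (DIFF): s[0]=4, 8-4=4, 16-8=8, 18-16=2, 23-18=5, 25-23=2 -> [4, 4, 8, 2, 5, 2]

Answer: 4 4 8 2 5 2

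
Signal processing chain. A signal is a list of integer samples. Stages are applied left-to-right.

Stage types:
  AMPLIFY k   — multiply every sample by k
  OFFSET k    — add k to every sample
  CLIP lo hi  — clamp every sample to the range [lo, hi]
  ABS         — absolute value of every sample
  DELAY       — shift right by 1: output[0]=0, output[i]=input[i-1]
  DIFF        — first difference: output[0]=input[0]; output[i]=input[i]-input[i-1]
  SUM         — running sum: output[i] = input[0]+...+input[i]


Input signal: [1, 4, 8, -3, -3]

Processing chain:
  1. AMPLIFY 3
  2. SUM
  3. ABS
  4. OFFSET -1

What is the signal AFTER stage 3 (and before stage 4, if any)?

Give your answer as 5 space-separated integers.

Input: [1, 4, 8, -3, -3]
Stage 1 (AMPLIFY 3): 1*3=3, 4*3=12, 8*3=24, -3*3=-9, -3*3=-9 -> [3, 12, 24, -9, -9]
Stage 2 (SUM): sum[0..0]=3, sum[0..1]=15, sum[0..2]=39, sum[0..3]=30, sum[0..4]=21 -> [3, 15, 39, 30, 21]
Stage 3 (ABS): |3|=3, |15|=15, |39|=39, |30|=30, |21|=21 -> [3, 15, 39, 30, 21]

Answer: 3 15 39 30 21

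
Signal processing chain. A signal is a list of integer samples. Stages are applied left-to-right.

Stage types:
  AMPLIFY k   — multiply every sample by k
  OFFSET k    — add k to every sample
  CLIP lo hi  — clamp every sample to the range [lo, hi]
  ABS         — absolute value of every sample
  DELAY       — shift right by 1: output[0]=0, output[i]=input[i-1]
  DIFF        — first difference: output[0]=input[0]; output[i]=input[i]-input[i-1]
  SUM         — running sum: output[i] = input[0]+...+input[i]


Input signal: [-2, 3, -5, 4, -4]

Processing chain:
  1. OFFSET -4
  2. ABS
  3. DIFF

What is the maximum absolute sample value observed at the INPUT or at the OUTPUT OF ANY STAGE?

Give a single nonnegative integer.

Input: [-2, 3, -5, 4, -4] (max |s|=5)
Stage 1 (OFFSET -4): -2+-4=-6, 3+-4=-1, -5+-4=-9, 4+-4=0, -4+-4=-8 -> [-6, -1, -9, 0, -8] (max |s|=9)
Stage 2 (ABS): |-6|=6, |-1|=1, |-9|=9, |0|=0, |-8|=8 -> [6, 1, 9, 0, 8] (max |s|=9)
Stage 3 (DIFF): s[0]=6, 1-6=-5, 9-1=8, 0-9=-9, 8-0=8 -> [6, -5, 8, -9, 8] (max |s|=9)
Overall max amplitude: 9

Answer: 9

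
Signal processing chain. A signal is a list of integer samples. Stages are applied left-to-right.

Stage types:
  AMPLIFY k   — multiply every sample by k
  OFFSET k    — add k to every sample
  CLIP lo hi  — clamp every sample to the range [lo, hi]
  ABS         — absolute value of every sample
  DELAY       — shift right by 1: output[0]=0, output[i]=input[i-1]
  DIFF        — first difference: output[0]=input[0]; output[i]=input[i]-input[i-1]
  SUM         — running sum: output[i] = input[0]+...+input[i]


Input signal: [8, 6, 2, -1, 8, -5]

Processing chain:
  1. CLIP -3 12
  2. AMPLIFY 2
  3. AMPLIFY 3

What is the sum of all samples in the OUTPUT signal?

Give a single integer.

Input: [8, 6, 2, -1, 8, -5]
Stage 1 (CLIP -3 12): clip(8,-3,12)=8, clip(6,-3,12)=6, clip(2,-3,12)=2, clip(-1,-3,12)=-1, clip(8,-3,12)=8, clip(-5,-3,12)=-3 -> [8, 6, 2, -1, 8, -3]
Stage 2 (AMPLIFY 2): 8*2=16, 6*2=12, 2*2=4, -1*2=-2, 8*2=16, -3*2=-6 -> [16, 12, 4, -2, 16, -6]
Stage 3 (AMPLIFY 3): 16*3=48, 12*3=36, 4*3=12, -2*3=-6, 16*3=48, -6*3=-18 -> [48, 36, 12, -6, 48, -18]
Output sum: 120

Answer: 120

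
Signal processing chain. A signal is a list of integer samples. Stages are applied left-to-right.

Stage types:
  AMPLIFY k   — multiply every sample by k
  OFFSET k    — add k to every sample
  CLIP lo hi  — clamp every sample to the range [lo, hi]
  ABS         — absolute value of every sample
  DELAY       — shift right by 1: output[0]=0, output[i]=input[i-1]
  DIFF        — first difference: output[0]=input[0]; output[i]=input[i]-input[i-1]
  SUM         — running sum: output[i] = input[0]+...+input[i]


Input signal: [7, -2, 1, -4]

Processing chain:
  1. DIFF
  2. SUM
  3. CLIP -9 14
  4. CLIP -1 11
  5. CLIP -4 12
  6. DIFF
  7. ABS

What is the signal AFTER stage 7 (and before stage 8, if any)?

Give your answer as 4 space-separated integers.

Answer: 7 8 2 2

Derivation:
Input: [7, -2, 1, -4]
Stage 1 (DIFF): s[0]=7, -2-7=-9, 1--2=3, -4-1=-5 -> [7, -9, 3, -5]
Stage 2 (SUM): sum[0..0]=7, sum[0..1]=-2, sum[0..2]=1, sum[0..3]=-4 -> [7, -2, 1, -4]
Stage 3 (CLIP -9 14): clip(7,-9,14)=7, clip(-2,-9,14)=-2, clip(1,-9,14)=1, clip(-4,-9,14)=-4 -> [7, -2, 1, -4]
Stage 4 (CLIP -1 11): clip(7,-1,11)=7, clip(-2,-1,11)=-1, clip(1,-1,11)=1, clip(-4,-1,11)=-1 -> [7, -1, 1, -1]
Stage 5 (CLIP -4 12): clip(7,-4,12)=7, clip(-1,-4,12)=-1, clip(1,-4,12)=1, clip(-1,-4,12)=-1 -> [7, -1, 1, -1]
Stage 6 (DIFF): s[0]=7, -1-7=-8, 1--1=2, -1-1=-2 -> [7, -8, 2, -2]
Stage 7 (ABS): |7|=7, |-8|=8, |2|=2, |-2|=2 -> [7, 8, 2, 2]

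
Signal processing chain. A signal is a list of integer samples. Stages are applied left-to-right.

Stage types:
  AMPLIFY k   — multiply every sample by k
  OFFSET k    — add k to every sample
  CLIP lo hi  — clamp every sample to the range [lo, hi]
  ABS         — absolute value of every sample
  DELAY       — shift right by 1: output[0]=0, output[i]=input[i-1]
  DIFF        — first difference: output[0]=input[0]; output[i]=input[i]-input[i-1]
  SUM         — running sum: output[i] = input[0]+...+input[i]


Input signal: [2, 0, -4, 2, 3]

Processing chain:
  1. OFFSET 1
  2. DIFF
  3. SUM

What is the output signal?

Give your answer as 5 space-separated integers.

Input: [2, 0, -4, 2, 3]
Stage 1 (OFFSET 1): 2+1=3, 0+1=1, -4+1=-3, 2+1=3, 3+1=4 -> [3, 1, -3, 3, 4]
Stage 2 (DIFF): s[0]=3, 1-3=-2, -3-1=-4, 3--3=6, 4-3=1 -> [3, -2, -4, 6, 1]
Stage 3 (SUM): sum[0..0]=3, sum[0..1]=1, sum[0..2]=-3, sum[0..3]=3, sum[0..4]=4 -> [3, 1, -3, 3, 4]

Answer: 3 1 -3 3 4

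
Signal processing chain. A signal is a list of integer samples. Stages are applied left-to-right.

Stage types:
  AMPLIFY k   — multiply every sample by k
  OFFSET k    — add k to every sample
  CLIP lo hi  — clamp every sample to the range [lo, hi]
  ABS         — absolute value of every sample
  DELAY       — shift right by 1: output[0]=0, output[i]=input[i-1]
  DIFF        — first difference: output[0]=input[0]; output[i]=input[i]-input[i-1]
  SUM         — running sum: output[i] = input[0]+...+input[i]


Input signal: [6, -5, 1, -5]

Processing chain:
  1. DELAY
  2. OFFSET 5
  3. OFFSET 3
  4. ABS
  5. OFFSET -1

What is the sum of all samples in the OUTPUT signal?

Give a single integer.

Answer: 30

Derivation:
Input: [6, -5, 1, -5]
Stage 1 (DELAY): [0, 6, -5, 1] = [0, 6, -5, 1] -> [0, 6, -5, 1]
Stage 2 (OFFSET 5): 0+5=5, 6+5=11, -5+5=0, 1+5=6 -> [5, 11, 0, 6]
Stage 3 (OFFSET 3): 5+3=8, 11+3=14, 0+3=3, 6+3=9 -> [8, 14, 3, 9]
Stage 4 (ABS): |8|=8, |14|=14, |3|=3, |9|=9 -> [8, 14, 3, 9]
Stage 5 (OFFSET -1): 8+-1=7, 14+-1=13, 3+-1=2, 9+-1=8 -> [7, 13, 2, 8]
Output sum: 30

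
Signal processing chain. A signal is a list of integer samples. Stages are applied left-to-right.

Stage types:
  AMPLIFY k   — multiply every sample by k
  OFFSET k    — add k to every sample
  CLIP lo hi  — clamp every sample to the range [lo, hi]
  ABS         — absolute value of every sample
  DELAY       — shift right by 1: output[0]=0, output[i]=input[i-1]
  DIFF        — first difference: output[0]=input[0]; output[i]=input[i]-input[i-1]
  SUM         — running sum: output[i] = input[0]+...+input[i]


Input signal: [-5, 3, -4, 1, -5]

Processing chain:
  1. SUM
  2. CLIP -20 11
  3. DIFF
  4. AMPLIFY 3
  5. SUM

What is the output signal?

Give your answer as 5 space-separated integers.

Answer: -15 -6 -18 -15 -30

Derivation:
Input: [-5, 3, -4, 1, -5]
Stage 1 (SUM): sum[0..0]=-5, sum[0..1]=-2, sum[0..2]=-6, sum[0..3]=-5, sum[0..4]=-10 -> [-5, -2, -6, -5, -10]
Stage 2 (CLIP -20 11): clip(-5,-20,11)=-5, clip(-2,-20,11)=-2, clip(-6,-20,11)=-6, clip(-5,-20,11)=-5, clip(-10,-20,11)=-10 -> [-5, -2, -6, -5, -10]
Stage 3 (DIFF): s[0]=-5, -2--5=3, -6--2=-4, -5--6=1, -10--5=-5 -> [-5, 3, -4, 1, -5]
Stage 4 (AMPLIFY 3): -5*3=-15, 3*3=9, -4*3=-12, 1*3=3, -5*3=-15 -> [-15, 9, -12, 3, -15]
Stage 5 (SUM): sum[0..0]=-15, sum[0..1]=-6, sum[0..2]=-18, sum[0..3]=-15, sum[0..4]=-30 -> [-15, -6, -18, -15, -30]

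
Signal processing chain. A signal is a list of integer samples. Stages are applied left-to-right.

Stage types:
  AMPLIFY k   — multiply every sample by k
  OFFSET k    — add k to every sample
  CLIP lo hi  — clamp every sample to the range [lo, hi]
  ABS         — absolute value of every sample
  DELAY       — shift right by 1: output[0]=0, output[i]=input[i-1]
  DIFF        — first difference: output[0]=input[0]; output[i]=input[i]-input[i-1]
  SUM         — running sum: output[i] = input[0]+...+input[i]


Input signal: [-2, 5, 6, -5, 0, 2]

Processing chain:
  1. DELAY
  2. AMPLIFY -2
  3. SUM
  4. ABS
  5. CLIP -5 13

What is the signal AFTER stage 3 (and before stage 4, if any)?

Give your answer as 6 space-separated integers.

Input: [-2, 5, 6, -5, 0, 2]
Stage 1 (DELAY): [0, -2, 5, 6, -5, 0] = [0, -2, 5, 6, -5, 0] -> [0, -2, 5, 6, -5, 0]
Stage 2 (AMPLIFY -2): 0*-2=0, -2*-2=4, 5*-2=-10, 6*-2=-12, -5*-2=10, 0*-2=0 -> [0, 4, -10, -12, 10, 0]
Stage 3 (SUM): sum[0..0]=0, sum[0..1]=4, sum[0..2]=-6, sum[0..3]=-18, sum[0..4]=-8, sum[0..5]=-8 -> [0, 4, -6, -18, -8, -8]

Answer: 0 4 -6 -18 -8 -8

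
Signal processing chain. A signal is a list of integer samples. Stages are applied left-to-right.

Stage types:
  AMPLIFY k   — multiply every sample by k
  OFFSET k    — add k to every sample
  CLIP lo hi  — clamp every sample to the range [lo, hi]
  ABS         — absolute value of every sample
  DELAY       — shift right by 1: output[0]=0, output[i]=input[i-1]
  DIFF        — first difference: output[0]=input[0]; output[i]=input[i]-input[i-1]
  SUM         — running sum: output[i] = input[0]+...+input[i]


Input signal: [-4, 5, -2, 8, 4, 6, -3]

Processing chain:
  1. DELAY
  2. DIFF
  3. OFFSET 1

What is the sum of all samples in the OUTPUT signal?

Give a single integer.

Answer: 13

Derivation:
Input: [-4, 5, -2, 8, 4, 6, -3]
Stage 1 (DELAY): [0, -4, 5, -2, 8, 4, 6] = [0, -4, 5, -2, 8, 4, 6] -> [0, -4, 5, -2, 8, 4, 6]
Stage 2 (DIFF): s[0]=0, -4-0=-4, 5--4=9, -2-5=-7, 8--2=10, 4-8=-4, 6-4=2 -> [0, -4, 9, -7, 10, -4, 2]
Stage 3 (OFFSET 1): 0+1=1, -4+1=-3, 9+1=10, -7+1=-6, 10+1=11, -4+1=-3, 2+1=3 -> [1, -3, 10, -6, 11, -3, 3]
Output sum: 13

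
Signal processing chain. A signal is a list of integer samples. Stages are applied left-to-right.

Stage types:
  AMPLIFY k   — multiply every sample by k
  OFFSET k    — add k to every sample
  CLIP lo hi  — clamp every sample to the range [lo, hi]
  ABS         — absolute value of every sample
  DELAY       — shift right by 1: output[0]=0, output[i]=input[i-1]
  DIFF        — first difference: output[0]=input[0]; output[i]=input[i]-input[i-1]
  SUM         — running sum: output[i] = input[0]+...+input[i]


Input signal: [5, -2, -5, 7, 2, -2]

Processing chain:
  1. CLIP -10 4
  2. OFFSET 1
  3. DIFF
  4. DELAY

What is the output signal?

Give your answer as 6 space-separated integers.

Input: [5, -2, -5, 7, 2, -2]
Stage 1 (CLIP -10 4): clip(5,-10,4)=4, clip(-2,-10,4)=-2, clip(-5,-10,4)=-5, clip(7,-10,4)=4, clip(2,-10,4)=2, clip(-2,-10,4)=-2 -> [4, -2, -5, 4, 2, -2]
Stage 2 (OFFSET 1): 4+1=5, -2+1=-1, -5+1=-4, 4+1=5, 2+1=3, -2+1=-1 -> [5, -1, -4, 5, 3, -1]
Stage 3 (DIFF): s[0]=5, -1-5=-6, -4--1=-3, 5--4=9, 3-5=-2, -1-3=-4 -> [5, -6, -3, 9, -2, -4]
Stage 4 (DELAY): [0, 5, -6, -3, 9, -2] = [0, 5, -6, -3, 9, -2] -> [0, 5, -6, -3, 9, -2]

Answer: 0 5 -6 -3 9 -2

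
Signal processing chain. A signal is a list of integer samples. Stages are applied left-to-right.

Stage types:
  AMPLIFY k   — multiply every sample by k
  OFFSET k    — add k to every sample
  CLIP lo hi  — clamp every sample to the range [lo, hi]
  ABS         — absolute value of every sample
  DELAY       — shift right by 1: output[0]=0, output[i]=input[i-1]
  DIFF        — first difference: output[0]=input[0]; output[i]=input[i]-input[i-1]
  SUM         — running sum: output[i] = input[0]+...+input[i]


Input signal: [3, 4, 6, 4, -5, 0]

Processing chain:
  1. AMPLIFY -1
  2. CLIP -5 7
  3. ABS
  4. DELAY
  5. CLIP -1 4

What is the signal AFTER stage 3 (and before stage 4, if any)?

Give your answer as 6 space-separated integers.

Answer: 3 4 5 4 5 0

Derivation:
Input: [3, 4, 6, 4, -5, 0]
Stage 1 (AMPLIFY -1): 3*-1=-3, 4*-1=-4, 6*-1=-6, 4*-1=-4, -5*-1=5, 0*-1=0 -> [-3, -4, -6, -4, 5, 0]
Stage 2 (CLIP -5 7): clip(-3,-5,7)=-3, clip(-4,-5,7)=-4, clip(-6,-5,7)=-5, clip(-4,-5,7)=-4, clip(5,-5,7)=5, clip(0,-5,7)=0 -> [-3, -4, -5, -4, 5, 0]
Stage 3 (ABS): |-3|=3, |-4|=4, |-5|=5, |-4|=4, |5|=5, |0|=0 -> [3, 4, 5, 4, 5, 0]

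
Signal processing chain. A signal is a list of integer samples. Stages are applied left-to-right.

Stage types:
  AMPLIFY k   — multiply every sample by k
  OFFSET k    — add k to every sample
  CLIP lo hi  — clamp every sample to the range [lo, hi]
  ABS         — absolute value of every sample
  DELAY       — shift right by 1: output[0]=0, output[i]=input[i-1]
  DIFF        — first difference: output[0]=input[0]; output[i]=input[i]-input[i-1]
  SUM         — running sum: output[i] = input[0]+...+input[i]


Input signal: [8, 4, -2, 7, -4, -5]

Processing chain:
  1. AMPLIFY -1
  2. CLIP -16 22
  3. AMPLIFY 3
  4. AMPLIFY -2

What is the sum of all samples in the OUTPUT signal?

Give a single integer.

Answer: 48

Derivation:
Input: [8, 4, -2, 7, -4, -5]
Stage 1 (AMPLIFY -1): 8*-1=-8, 4*-1=-4, -2*-1=2, 7*-1=-7, -4*-1=4, -5*-1=5 -> [-8, -4, 2, -7, 4, 5]
Stage 2 (CLIP -16 22): clip(-8,-16,22)=-8, clip(-4,-16,22)=-4, clip(2,-16,22)=2, clip(-7,-16,22)=-7, clip(4,-16,22)=4, clip(5,-16,22)=5 -> [-8, -4, 2, -7, 4, 5]
Stage 3 (AMPLIFY 3): -8*3=-24, -4*3=-12, 2*3=6, -7*3=-21, 4*3=12, 5*3=15 -> [-24, -12, 6, -21, 12, 15]
Stage 4 (AMPLIFY -2): -24*-2=48, -12*-2=24, 6*-2=-12, -21*-2=42, 12*-2=-24, 15*-2=-30 -> [48, 24, -12, 42, -24, -30]
Output sum: 48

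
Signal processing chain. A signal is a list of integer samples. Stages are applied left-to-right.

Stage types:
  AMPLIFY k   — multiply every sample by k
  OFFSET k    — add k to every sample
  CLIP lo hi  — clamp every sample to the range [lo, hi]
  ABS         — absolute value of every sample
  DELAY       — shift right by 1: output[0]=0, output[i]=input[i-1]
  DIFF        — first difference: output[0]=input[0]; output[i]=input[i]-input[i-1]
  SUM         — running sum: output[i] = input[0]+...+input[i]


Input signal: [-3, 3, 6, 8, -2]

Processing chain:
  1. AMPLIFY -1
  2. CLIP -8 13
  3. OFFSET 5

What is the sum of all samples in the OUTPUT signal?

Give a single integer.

Answer: 13

Derivation:
Input: [-3, 3, 6, 8, -2]
Stage 1 (AMPLIFY -1): -3*-1=3, 3*-1=-3, 6*-1=-6, 8*-1=-8, -2*-1=2 -> [3, -3, -6, -8, 2]
Stage 2 (CLIP -8 13): clip(3,-8,13)=3, clip(-3,-8,13)=-3, clip(-6,-8,13)=-6, clip(-8,-8,13)=-8, clip(2,-8,13)=2 -> [3, -3, -6, -8, 2]
Stage 3 (OFFSET 5): 3+5=8, -3+5=2, -6+5=-1, -8+5=-3, 2+5=7 -> [8, 2, -1, -3, 7]
Output sum: 13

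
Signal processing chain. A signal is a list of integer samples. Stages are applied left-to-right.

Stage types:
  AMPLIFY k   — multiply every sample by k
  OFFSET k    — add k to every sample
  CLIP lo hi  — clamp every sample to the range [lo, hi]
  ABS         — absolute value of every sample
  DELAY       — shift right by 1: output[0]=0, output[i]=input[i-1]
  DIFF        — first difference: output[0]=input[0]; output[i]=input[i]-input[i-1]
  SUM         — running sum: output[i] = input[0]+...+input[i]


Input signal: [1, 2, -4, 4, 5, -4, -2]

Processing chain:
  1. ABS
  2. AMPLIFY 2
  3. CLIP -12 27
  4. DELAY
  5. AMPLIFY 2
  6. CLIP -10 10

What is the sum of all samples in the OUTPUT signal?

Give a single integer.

Answer: 52

Derivation:
Input: [1, 2, -4, 4, 5, -4, -2]
Stage 1 (ABS): |1|=1, |2|=2, |-4|=4, |4|=4, |5|=5, |-4|=4, |-2|=2 -> [1, 2, 4, 4, 5, 4, 2]
Stage 2 (AMPLIFY 2): 1*2=2, 2*2=4, 4*2=8, 4*2=8, 5*2=10, 4*2=8, 2*2=4 -> [2, 4, 8, 8, 10, 8, 4]
Stage 3 (CLIP -12 27): clip(2,-12,27)=2, clip(4,-12,27)=4, clip(8,-12,27)=8, clip(8,-12,27)=8, clip(10,-12,27)=10, clip(8,-12,27)=8, clip(4,-12,27)=4 -> [2, 4, 8, 8, 10, 8, 4]
Stage 4 (DELAY): [0, 2, 4, 8, 8, 10, 8] = [0, 2, 4, 8, 8, 10, 8] -> [0, 2, 4, 8, 8, 10, 8]
Stage 5 (AMPLIFY 2): 0*2=0, 2*2=4, 4*2=8, 8*2=16, 8*2=16, 10*2=20, 8*2=16 -> [0, 4, 8, 16, 16, 20, 16]
Stage 6 (CLIP -10 10): clip(0,-10,10)=0, clip(4,-10,10)=4, clip(8,-10,10)=8, clip(16,-10,10)=10, clip(16,-10,10)=10, clip(20,-10,10)=10, clip(16,-10,10)=10 -> [0, 4, 8, 10, 10, 10, 10]
Output sum: 52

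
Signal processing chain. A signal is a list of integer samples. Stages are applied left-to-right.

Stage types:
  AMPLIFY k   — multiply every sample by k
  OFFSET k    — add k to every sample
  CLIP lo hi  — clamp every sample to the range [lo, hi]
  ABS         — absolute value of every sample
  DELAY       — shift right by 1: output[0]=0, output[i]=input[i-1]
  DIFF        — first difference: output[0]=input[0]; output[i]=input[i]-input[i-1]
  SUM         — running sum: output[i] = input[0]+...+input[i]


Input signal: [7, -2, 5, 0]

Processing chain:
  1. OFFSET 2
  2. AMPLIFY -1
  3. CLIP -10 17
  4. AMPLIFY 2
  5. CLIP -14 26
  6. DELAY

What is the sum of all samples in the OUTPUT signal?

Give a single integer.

Answer: -28

Derivation:
Input: [7, -2, 5, 0]
Stage 1 (OFFSET 2): 7+2=9, -2+2=0, 5+2=7, 0+2=2 -> [9, 0, 7, 2]
Stage 2 (AMPLIFY -1): 9*-1=-9, 0*-1=0, 7*-1=-7, 2*-1=-2 -> [-9, 0, -7, -2]
Stage 3 (CLIP -10 17): clip(-9,-10,17)=-9, clip(0,-10,17)=0, clip(-7,-10,17)=-7, clip(-2,-10,17)=-2 -> [-9, 0, -7, -2]
Stage 4 (AMPLIFY 2): -9*2=-18, 0*2=0, -7*2=-14, -2*2=-4 -> [-18, 0, -14, -4]
Stage 5 (CLIP -14 26): clip(-18,-14,26)=-14, clip(0,-14,26)=0, clip(-14,-14,26)=-14, clip(-4,-14,26)=-4 -> [-14, 0, -14, -4]
Stage 6 (DELAY): [0, -14, 0, -14] = [0, -14, 0, -14] -> [0, -14, 0, -14]
Output sum: -28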